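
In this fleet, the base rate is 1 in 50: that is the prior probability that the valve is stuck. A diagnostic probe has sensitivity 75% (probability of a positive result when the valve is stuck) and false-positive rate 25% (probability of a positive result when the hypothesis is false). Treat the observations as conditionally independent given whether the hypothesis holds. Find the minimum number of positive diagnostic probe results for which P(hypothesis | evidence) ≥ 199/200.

Prior odds: 0.02 ÷ 0.98 = 1/49.
Likelihood ratio of a positive result = 0.75/0.25 = 3.
Target odds: 0.995 ÷ 0.005 = 199.
Require 3ⁿ ≥ 199 ÷ (1/49) = 9751.
3⁸ = 6561 falls short of 9751 but 3⁹ = 19683 reaches it, so n = 9.

9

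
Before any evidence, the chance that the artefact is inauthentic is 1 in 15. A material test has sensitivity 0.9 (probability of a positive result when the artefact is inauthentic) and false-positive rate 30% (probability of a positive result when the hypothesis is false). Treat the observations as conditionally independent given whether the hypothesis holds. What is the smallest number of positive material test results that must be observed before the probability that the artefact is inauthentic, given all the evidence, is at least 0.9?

Prior odds = (1/15)/(14/15) = 1/14.
Likelihood ratio of a positive result = 0.9/0.3 = 3.
Target posterior odds = 0.9/0.1 = 9.
Require 3ⁿ ≥ 9 ÷ (1/14) = 126.
3⁴ = 81 falls short of 126 but 3⁵ = 243 reaches it, so n = 5.

5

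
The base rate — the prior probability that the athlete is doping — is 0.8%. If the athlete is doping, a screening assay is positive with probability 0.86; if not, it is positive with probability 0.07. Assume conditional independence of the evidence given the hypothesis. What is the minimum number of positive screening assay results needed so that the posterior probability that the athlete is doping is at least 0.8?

Prior odds: 0.008 ÷ 0.992 = 1/124.
Likelihood ratio of a positive = 0.86/0.07 = 86/7.
Target posterior odds = 0.8/0.2 = 4.
Need (1/124) × (86/7)ⁿ ≥ 4, i.e. (86/7)ⁿ ≥ 496.
(86/7)² = 7396/49 falls short of 496 but (86/7)³ = 636056/343 reaches it, so n = 3.

3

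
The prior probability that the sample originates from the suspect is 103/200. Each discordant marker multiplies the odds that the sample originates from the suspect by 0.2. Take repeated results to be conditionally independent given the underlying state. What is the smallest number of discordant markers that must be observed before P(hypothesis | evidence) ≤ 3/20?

Prior odds = 0.515/0.485 = 103/97.
Likelihood ratio per discordant marker = 0.2.
Target posterior odds = 0.15/0.85 = 3/17.
Need (103/97) × 0.2ⁿ ≤ 3/17, i.e. 0.2ⁿ ≤ 291/1751.
0.2¹ = 0.2 is still above 291/1751 but 0.2² = 0.04 is at or below it, so n = 2.

2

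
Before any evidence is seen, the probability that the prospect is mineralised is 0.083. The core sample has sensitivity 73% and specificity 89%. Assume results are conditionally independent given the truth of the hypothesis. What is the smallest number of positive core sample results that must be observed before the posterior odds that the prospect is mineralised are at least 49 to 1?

Prior odds: 0.083 ÷ 0.917 = 83/917.
False-positive rate = 1 − 0.89 = 0.11; likelihood ratio of a positive = 0.73/0.11 = 73/11.
Target odds = 49.
Require (73/11)ⁿ ≥ 49 ÷ (83/917) = 44933/83.
(73/11)³ = 389017/1331 falls short of 44933/83 but (73/11)⁴ = 28398241/14641 reaches it, so n = 4.

4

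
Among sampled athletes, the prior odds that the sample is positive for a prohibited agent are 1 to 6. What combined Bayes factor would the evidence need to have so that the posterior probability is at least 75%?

18

Prior odds = 1/6.
Target odds = 0.75/0.25 = 3.
Required Bayes factor = 3 ÷ (1/6) = 18.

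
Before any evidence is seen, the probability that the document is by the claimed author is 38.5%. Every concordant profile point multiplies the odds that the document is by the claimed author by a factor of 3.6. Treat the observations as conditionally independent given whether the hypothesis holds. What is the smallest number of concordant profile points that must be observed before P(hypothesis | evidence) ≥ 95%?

3

Prior odds: 0.385 ÷ 0.615 = 77/123.
Likelihood ratio per concordant profile point = 3.6.
Target odds: 0.95 ÷ 0.05 = 19.
Require 3.6ⁿ ≥ 19 ÷ (77/123) = 2337/77.
3.6² = 12.96 falls short of 2337/77 but 3.6³ = 46.656 reaches it, so n = 3.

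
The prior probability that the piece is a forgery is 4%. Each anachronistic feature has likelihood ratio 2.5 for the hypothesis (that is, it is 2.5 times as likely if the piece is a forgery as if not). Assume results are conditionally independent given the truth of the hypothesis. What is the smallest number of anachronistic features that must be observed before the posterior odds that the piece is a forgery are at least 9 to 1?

Prior odds = 0.04/0.96 = 1/24.
Likelihood ratio per anachronistic feature = 2.5.
Target odds = 9.
Need (1/24) × 2.5ⁿ ≥ 9, i.e. 2.5ⁿ ≥ 216.
2.5⁵ = 97.65625 falls short of 216 but 2.5⁶ = 244.140625 reaches it, so n = 6.

6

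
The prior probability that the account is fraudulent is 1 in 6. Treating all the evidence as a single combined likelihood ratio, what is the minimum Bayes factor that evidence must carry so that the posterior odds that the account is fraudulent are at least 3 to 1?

Prior odds = (1/6)/(5/6) = 0.2.
Target odds = 3.
Required Bayes factor = 3 ÷ 0.2 = 15.

15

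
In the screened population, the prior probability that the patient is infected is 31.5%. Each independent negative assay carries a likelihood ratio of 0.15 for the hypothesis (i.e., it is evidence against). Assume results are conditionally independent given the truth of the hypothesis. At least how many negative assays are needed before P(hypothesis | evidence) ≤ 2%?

Prior odds: 0.315 ÷ 0.685 = 63/137.
Likelihood ratio per negative assay = 0.15.
Target odds: 0.02 ÷ 0.98 = 1/49.
Need (63/137) × 0.15ⁿ ≤ 1/49, i.e. 0.15ⁿ ≤ 137/3087.
0.15¹ = 0.15 is still above 137/3087 but 0.15² = 0.0225 is at or below it, so n = 2.

2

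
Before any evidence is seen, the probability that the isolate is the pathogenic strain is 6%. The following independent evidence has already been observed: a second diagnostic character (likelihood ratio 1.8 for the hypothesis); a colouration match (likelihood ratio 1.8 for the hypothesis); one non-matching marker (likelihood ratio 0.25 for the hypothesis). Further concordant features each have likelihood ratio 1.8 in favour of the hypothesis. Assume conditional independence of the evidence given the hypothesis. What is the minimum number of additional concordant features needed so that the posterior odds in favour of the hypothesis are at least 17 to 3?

Prior odds = 0.06/0.94 = 3/47.
Combined Bayes factor of the evidence already in hand = 1.8 × 1.8 × 0.25 = 0.81.
Odds after that evidence = (3/47) × 0.81 = 243/4700.
Target odds = 17/3.
Need 1.8ⁿ ≥ 17/3 ÷ (243/4700) = 79900/729.
1.8⁷ = 4782969/78125 falls short of 79900/729 but 1.8⁸ = 43046721/390625 reaches it, so n = 8.

8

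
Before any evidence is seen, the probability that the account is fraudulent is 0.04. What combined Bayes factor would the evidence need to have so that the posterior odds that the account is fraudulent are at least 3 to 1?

Prior odds = 0.04/0.96 = 1/24.
Target odds = 3.
Required Bayes factor = 3 ÷ (1/24) = 72.

72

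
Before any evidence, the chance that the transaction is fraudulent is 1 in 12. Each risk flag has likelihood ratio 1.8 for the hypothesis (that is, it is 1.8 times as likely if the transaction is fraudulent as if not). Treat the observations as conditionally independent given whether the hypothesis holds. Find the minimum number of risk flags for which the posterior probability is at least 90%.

Prior odds = (1/12)/(11/12) = 1/11.
Likelihood ratio per risk flag = 1.8.
Target odds: 0.9 ÷ 0.1 = 9.
Require 1.8ⁿ ≥ 9 ÷ (1/11) = 99.
1.8⁷ = 4782969/78125 falls short of 99 but 1.8⁸ = 43046721/390625 reaches it, so n = 8.

8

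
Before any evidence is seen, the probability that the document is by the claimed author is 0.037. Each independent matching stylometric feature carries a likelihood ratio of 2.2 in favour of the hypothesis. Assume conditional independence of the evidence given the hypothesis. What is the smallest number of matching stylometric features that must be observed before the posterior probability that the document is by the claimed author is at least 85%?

Prior odds = 0.037/0.963 = 37/963.
Likelihood ratio per matching stylometric feature = 2.2.
Target odds: 0.85 ÷ 0.15 = 17/3.
Require 2.2ⁿ ≥ 17/3 ÷ (37/963) = 5457/37.
2.2⁶ = 1771561/15625 falls short of 5457/37 but 2.2⁷ = 19487171/78125 reaches it, so n = 7.

7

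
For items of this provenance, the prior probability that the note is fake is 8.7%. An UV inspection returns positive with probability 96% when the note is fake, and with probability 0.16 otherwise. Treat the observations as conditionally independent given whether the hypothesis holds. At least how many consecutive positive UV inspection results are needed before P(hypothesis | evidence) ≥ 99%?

4

Prior odds: 0.087 ÷ 0.913 = 87/913.
Likelihood ratio of a positive result = 0.96/0.16 = 6.
Target odds: 0.99 ÷ 0.01 = 99.
Need (87/913) × 6ⁿ ≥ 99, i.e. 6ⁿ ≥ 30129/29.
6³ = 216 falls short of 30129/29 but 6⁴ = 1296 reaches it, so n = 4.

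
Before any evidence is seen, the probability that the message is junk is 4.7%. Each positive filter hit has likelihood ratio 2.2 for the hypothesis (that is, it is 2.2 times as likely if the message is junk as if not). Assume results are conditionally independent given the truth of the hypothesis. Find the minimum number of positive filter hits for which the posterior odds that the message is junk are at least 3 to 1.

Prior odds: 0.047 ÷ 0.953 = 47/953.
Likelihood ratio per positive filter hit = 2.2.
Target odds = 3.
Require 2.2ⁿ ≥ 3 ÷ (47/953) = 2859/47.
2.2⁵ = 51.53632 falls short of 2859/47 but 2.2⁶ = 1771561/15625 reaches it, so n = 6.

6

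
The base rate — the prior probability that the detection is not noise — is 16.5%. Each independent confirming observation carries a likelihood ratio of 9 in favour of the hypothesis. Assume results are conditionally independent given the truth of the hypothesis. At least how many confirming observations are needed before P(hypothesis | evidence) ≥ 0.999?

4

Prior odds: 0.165 ÷ 0.835 = 33/167.
Likelihood ratio per confirming observation = 9.
Target odds: 0.999 ÷ 0.001 = 999.
Need (33/167) × 9ⁿ ≥ 999, i.e. 9ⁿ ≥ 55611/11.
9³ = 729 falls short of 55611/11 but 9⁴ = 6561 reaches it, so n = 4.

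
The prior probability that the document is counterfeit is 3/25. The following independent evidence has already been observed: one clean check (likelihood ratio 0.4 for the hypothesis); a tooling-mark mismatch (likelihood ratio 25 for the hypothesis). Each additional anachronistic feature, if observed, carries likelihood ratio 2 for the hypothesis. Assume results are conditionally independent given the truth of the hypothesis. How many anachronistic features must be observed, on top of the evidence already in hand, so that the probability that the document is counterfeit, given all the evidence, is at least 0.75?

Prior odds = 0.12/0.88 = 3/22.
Combined Bayes factor of the evidence already in hand = 0.4 × 25 = 10.
Odds after that evidence = (3/22) × 10 = 15/11.
Target odds = 0.75/0.25 = 3.
Need 2ⁿ ≥ 3 ÷ (15/11) = 2.2.
2¹ = 2 falls short of 2.2 but 2² = 4 reaches it, so n = 2.

2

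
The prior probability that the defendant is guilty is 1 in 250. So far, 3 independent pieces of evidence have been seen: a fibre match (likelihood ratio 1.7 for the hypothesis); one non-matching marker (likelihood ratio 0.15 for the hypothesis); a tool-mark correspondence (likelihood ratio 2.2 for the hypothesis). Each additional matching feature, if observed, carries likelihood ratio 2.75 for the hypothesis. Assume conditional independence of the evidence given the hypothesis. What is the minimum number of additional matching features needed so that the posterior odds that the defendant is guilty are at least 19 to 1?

Prior odds = 0.004/0.996 = 1/249.
Combined Bayes factor of the evidence already in hand = 1.7 × 0.15 × 2.2 = 0.561.
Odds after that evidence = (1/249) × 0.561 = 187/83000.
Target odds = 19.
Need 2.75ⁿ ≥ 19 ÷ (187/83000) = 1577000/187.
2.75⁸ = 214358881/65536 falls short of 1577000/187 but 2.75⁹ ≈8994.86 reaches it, so n = 9.

9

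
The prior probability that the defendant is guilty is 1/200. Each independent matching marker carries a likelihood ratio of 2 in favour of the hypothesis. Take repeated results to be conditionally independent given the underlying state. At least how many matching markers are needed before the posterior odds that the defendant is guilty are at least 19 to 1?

12

Prior odds: 0.005 ÷ 0.995 = 1/199.
Likelihood ratio per matching marker = 2.
Target odds = 19.
Require 2ⁿ ≥ 19 ÷ (1/199) = 3781.
2¹¹ = 2048 falls short of 3781 but 2¹² = 4096 reaches it, so n = 12.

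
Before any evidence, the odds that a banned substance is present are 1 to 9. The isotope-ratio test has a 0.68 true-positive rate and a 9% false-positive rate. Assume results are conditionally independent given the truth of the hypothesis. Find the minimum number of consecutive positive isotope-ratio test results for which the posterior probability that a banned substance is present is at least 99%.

Prior odds = 1/9.
Likelihood ratio of a positive result = 0.68/0.09 = 68/9.
Target posterior odds = 0.99/0.01 = 99.
Need (1/9) × (68/9)ⁿ ≥ 99, i.e. (68/9)ⁿ ≥ 891.
(68/9)³ = 314432/729 falls short of 891 but (68/9)⁴ = 21381376/6561 reaches it, so n = 4.

4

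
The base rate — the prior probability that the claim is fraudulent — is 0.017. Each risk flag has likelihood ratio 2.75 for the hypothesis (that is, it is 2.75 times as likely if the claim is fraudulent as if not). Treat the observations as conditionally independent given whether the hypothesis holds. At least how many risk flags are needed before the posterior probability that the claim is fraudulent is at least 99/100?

Prior odds = 0.017/0.983 = 17/983.
Likelihood ratio per risk flag = 2.75.
Target posterior odds = 0.99/0.01 = 99.
Need (17/983) × 2.75ⁿ ≥ 99, i.e. 2.75ⁿ ≥ 97317/17.
2.75⁸ = 214358881/65536 falls short of 97317/17 but 2.75⁹ ≈8994.86 reaches it, so n = 9.

9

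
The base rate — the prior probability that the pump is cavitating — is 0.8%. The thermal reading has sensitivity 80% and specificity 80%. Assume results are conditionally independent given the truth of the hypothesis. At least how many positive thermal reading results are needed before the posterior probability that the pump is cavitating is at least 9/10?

Prior odds = 0.008/0.992 = 1/124.
False-positive rate = 1 − 0.8 = 0.2; likelihood ratio of a positive = 0.8/0.2 = 4.
Target posterior odds = 0.9/0.1 = 9.
Require 4ⁿ ≥ 9 ÷ (1/124) = 1116.
4⁵ = 1024 falls short of 1116 but 4⁶ = 4096 reaches it, so n = 6.

6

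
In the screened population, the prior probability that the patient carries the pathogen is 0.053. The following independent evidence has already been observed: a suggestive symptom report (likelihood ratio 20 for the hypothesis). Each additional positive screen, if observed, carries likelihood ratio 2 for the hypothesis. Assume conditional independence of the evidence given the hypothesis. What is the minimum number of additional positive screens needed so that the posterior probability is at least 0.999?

10

Prior odds = 0.053/0.947 = 53/947.
Bayes factor of the evidence already in hand = 20.
Odds after that evidence = (53/947) × 20 = 1060/947.
Target odds = 0.999/0.001 = 999.
Need 2ⁿ ≥ 999 ÷ (1060/947) = 946053/1060.
2⁹ = 512 falls short of 946053/1060 but 2¹⁰ = 1024 reaches it, so n = 10.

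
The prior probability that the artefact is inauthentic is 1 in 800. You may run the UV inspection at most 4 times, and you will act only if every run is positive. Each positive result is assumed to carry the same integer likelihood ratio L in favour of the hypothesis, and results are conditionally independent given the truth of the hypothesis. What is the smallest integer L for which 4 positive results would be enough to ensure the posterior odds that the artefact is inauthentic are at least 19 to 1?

12

Prior odds = 0.00125/0.99875 = 1/799.
Target odds = 19.
Need L⁴ ≥ 19 ÷ (1/799) = 15181.
11⁴ = 14641 < 15181 ≤ 20736 = 12⁴, so L = 12.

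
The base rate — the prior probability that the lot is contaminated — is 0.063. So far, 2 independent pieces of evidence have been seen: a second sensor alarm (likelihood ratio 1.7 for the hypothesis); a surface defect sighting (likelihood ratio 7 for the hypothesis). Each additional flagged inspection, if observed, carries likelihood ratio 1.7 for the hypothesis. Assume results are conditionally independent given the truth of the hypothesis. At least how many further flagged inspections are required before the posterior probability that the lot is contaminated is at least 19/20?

6

Prior odds = 0.063/0.937 = 63/937.
Combined Bayes factor of the evidence already in hand = 1.7 × 7 = 11.9.
Odds after that evidence = (63/937) × 11.9 = 7497/9370.
Target odds = 0.95/0.05 = 19.
Need 1.7ⁿ ≥ 19 ÷ (7497/9370) = 178030/7497.
1.7⁵ = 1419857/100000 falls short of 178030/7497 but 1.7⁶ = 24137569/1000000 reaches it, so n = 6.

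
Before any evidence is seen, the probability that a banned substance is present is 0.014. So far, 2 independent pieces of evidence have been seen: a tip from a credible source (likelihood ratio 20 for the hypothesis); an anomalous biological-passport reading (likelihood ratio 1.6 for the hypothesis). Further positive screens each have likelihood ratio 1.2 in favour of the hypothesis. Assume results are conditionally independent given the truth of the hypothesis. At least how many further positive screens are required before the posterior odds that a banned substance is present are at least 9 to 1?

Prior odds = 0.014/0.986 = 7/493.
Combined Bayes factor of the evidence already in hand = 20 × 1.6 = 32.
Odds after that evidence = (7/493) × 32 = 224/493.
Target odds = 9.
Need 1.2ⁿ ≥ 9 ÷ (224/493) = 4437/224.
1.2¹⁶ ≈18.4884 falls short of 4437/224 but 1.2¹⁷ ≈22.1861 reaches it, so n = 17.

17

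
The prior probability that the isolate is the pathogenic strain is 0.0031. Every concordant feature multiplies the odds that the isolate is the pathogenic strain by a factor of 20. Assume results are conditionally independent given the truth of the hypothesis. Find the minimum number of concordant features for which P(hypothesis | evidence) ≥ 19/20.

Prior odds = 0.0031/0.9969 = 31/9969.
Likelihood ratio per concordant feature = 20.
Target posterior odds = 0.95/0.05 = 19.
Require 20ⁿ ≥ 19 ÷ (31/9969) = 189411/31.
20² = 400 falls short of 189411/31 but 20³ = 8000 reaches it, so n = 3.

3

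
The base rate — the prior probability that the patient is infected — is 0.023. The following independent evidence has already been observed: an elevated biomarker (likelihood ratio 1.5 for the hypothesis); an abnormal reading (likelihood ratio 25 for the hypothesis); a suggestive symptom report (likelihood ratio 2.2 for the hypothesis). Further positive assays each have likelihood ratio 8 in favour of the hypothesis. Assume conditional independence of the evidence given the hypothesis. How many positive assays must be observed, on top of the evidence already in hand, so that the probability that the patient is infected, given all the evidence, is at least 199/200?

Prior odds = 0.023/0.977 = 23/977.
Combined Bayes factor of the evidence already in hand = 1.5 × 25 × 2.2 = 82.5.
Odds after that evidence = (23/977) × 82.5 = 3795/1954.
Target odds = 0.995/0.005 = 199.
Need 8ⁿ ≥ 199 ÷ (3795/1954) = 388846/3795.
8² = 64 falls short of 388846/3795 but 8³ = 512 reaches it, so n = 3.

3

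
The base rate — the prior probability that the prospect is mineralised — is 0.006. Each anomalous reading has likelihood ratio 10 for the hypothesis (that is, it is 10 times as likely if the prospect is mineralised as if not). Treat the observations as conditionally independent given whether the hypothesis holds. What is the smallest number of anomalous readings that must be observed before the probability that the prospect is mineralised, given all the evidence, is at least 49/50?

4

Prior odds = 0.006/0.994 = 3/497.
Likelihood ratio per anomalous reading = 10.
Target posterior odds = 0.98/0.02 = 49.
Need (3/497) × 10ⁿ ≥ 49, i.e. 10ⁿ ≥ 24353/3.
10³ = 1000 falls short of 24353/3 but 10⁴ = 10000 reaches it, so n = 4.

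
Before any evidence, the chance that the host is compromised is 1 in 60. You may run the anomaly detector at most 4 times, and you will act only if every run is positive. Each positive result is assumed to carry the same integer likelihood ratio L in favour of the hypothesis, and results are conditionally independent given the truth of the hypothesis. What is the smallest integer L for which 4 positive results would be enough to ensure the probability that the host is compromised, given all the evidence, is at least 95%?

6

Prior odds = (1/60)/(59/60) = 1/59.
Target odds = 0.95/0.05 = 19.
Need L⁴ ≥ 19 ÷ (1/59) = 1121.
5⁴ = 625 < 1121 ≤ 1296 = 6⁴, so L = 6.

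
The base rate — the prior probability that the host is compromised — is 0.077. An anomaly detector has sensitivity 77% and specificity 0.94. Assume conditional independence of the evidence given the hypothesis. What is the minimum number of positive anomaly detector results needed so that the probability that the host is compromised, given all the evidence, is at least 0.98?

Prior odds: 0.077 ÷ 0.923 = 77/923.
False-positive rate = 1 − 0.94 = 0.06; likelihood ratio of a positive = 0.77/0.06 = 77/6.
Target odds: 0.98 ÷ 0.02 = 49.
Require (77/6)ⁿ ≥ 49 ÷ (77/923) = 6461/11.
(77/6)² = 5929/36 falls short of 6461/11 but (77/6)³ = 456533/216 reaches it, so n = 3.

3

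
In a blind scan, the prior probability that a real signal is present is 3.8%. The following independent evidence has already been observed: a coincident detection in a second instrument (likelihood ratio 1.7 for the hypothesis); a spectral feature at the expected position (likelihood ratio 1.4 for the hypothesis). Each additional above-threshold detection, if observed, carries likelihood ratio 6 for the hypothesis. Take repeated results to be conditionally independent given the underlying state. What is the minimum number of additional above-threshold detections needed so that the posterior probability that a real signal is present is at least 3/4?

Prior odds = 0.038/0.962 = 19/481.
Combined Bayes factor of the evidence already in hand = 1.7 × 1.4 = 2.38.
Odds after that evidence = (19/481) × 2.38 = 2261/24050.
Target odds = 0.75/0.25 = 3.
Need 6ⁿ ≥ 3 ÷ (2261/24050) = 72150/2261.
6¹ = 6 falls short of 72150/2261 but 6² = 36 reaches it, so n = 2.

2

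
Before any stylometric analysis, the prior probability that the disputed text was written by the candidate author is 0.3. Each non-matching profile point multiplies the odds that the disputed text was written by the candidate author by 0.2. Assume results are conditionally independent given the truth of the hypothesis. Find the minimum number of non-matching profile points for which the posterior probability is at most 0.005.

3

Prior odds = 0.3/0.7 = 3/7.
Likelihood ratio per non-matching profile point = 0.2.
Target odds: 0.005 ÷ 0.995 = 1/199.
Need (3/7) × 0.2ⁿ ≤ 1/199, i.e. 0.2ⁿ ≤ 7/597.
0.2² = 0.04 is still above 7/597 but 0.2³ = 0.008 is at or below it, so n = 3.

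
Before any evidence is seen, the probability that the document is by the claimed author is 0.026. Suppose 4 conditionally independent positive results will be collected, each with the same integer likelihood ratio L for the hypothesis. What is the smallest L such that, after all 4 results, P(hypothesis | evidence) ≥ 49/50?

Prior odds = 0.026/0.974 = 13/487.
Target odds = 0.98/0.02 = 49.
Need L⁴ ≥ 49 ÷ (13/487) = 23863/13.
6⁴ = 1296 < 23863/13 ≤ 2401 = 7⁴, so L = 7.

7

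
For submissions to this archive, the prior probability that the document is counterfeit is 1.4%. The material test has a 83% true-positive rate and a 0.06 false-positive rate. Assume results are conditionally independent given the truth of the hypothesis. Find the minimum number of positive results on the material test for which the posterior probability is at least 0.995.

Prior odds: 0.014 ÷ 0.986 = 7/493.
Likelihood ratio of a positive result = 0.83/0.06 = 83/6.
Target odds: 0.995 ÷ 0.005 = 199.
Need (7/493) × (83/6)ⁿ ≥ 199, i.e. (83/6)ⁿ ≥ 98107/7.
(83/6)³ = 571787/216 falls short of 98107/7 but (83/6)⁴ = 47458321/1296 reaches it, so n = 4.

4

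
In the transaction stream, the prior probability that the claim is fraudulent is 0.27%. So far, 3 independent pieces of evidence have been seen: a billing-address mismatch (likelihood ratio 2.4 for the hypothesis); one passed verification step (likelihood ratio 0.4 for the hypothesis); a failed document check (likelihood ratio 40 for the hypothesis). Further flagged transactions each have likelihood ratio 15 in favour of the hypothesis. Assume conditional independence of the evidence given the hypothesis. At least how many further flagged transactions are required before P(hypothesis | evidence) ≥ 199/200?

Prior odds = 0.0027/0.9973 = 27/9973.
Combined Bayes factor of the evidence already in hand = 2.4 × 0.4 × 40 = 38.4.
Odds after that evidence = (27/9973) × 38.4 = 5184/49865.
Target odds = 0.995/0.005 = 199.
Need 15ⁿ ≥ 199 ÷ (5184/49865) = 9923135/5184.
15² = 225 falls short of 9923135/5184 but 15³ = 3375 reaches it, so n = 3.

3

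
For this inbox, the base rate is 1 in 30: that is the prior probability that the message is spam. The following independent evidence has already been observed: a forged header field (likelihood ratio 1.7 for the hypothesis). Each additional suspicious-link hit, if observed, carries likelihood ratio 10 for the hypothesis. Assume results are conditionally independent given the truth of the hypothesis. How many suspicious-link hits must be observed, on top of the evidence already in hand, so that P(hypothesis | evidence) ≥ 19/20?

Prior odds = (1/30)/(29/30) = 1/29.
Bayes factor of the evidence already in hand = 1.7.
Odds after that evidence = (1/29) × 1.7 = 17/290.
Target odds = 0.95/0.05 = 19.
Need 10ⁿ ≥ 19 ÷ (17/290) = 5510/17.
10² = 100 falls short of 5510/17 but 10³ = 1000 reaches it, so n = 3.

3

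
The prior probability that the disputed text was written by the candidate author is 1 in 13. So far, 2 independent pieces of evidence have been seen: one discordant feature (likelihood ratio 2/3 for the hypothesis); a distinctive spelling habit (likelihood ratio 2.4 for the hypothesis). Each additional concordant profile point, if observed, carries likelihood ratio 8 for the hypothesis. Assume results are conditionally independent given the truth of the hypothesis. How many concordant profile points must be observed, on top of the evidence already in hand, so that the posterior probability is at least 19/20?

3

Prior odds = (1/13)/(12/13) = 1/12.
Combined Bayes factor of the evidence already in hand = (2/3) × 2.4 = 1.6.
Odds after that evidence = (1/12) × 1.6 = 2/15.
Target odds = 0.95/0.05 = 19.
Need 8ⁿ ≥ 19 ÷ (2/15) = 142.5.
8² = 64 falls short of 142.5 but 8³ = 512 reaches it, so n = 3.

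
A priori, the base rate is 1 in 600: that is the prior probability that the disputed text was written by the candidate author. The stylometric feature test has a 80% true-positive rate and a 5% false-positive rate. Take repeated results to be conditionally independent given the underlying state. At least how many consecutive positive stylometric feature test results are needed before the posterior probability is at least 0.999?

5

Prior odds: (1/600) ÷ (599/600) = 1/599.
Likelihood ratio of a positive result = 0.8/0.05 = 16.
Target odds: 0.999 ÷ 0.001 = 999.
Need (1/599) × 16ⁿ ≥ 999, i.e. 16ⁿ ≥ 598401.
16⁴ = 65536 falls short of 598401 but 16⁵ = 1048576 reaches it, so n = 5.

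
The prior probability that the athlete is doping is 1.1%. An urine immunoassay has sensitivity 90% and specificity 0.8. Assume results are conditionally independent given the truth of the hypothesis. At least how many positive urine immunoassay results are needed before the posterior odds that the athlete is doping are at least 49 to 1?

Prior odds = 0.011/0.989 = 11/989.
False-positive rate = 1 − 0.8 = 0.2; likelihood ratio of a positive = 0.9/0.2 = 4.5.
Target odds = 49.
Require 4.5ⁿ ≥ 49 ÷ (11/989) = 48461/11.
4.5⁵ = 1845.28125 falls short of 48461/11 but 4.5⁶ = 8303.765625 reaches it, so n = 6.

6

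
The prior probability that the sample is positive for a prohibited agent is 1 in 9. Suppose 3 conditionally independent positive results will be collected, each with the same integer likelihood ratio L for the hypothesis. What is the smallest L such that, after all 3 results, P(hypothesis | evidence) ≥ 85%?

Prior odds = (1/9)/(8/9) = 0.125.
Target odds = 0.85/0.15 = 17/3.
Need L³ ≥ 17/3 ÷ 0.125 = 136/3.
3³ = 27 < 136/3 ≤ 64 = 4³, so L = 4.

4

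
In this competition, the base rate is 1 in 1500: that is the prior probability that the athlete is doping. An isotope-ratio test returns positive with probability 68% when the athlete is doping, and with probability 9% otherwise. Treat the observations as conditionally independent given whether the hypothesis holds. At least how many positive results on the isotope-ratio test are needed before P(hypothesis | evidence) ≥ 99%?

6

Prior odds: (1/1500) ÷ (1499/1500) = 1/1499.
Likelihood ratio of a positive result = 0.68/0.09 = 68/9.
Target posterior odds = 0.99/0.01 = 99.
Require (68/9)ⁿ ≥ 99 ÷ (1/1499) = 148401.
(68/9)⁵ ≈24622.5 falls short of 148401 but (68/9)⁶ ≈186037 reaches it, so n = 6.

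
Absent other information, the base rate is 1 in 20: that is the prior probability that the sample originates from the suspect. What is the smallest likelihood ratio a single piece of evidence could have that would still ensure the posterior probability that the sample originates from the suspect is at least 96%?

456

Prior odds = 0.05/0.95 = 1/19.
Target odds = 0.96/0.04 = 24.
Required Bayes factor = 24 ÷ (1/19) = 456.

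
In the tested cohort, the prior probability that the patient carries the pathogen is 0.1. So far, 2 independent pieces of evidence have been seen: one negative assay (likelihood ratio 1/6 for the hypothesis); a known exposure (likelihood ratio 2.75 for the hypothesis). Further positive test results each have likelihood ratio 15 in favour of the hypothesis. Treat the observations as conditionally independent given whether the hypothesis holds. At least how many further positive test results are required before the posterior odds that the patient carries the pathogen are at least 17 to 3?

2

Prior odds = 0.1/0.9 = 1/9.
Combined Bayes factor of the evidence already in hand = (1/6) × 2.75 = 11/24.
Odds after that evidence = (1/9) × 11/24 = 11/216.
Target odds = 17/3.
Need 15ⁿ ≥ 17/3 ÷ (11/216) = 1224/11.
15¹ = 15 falls short of 1224/11 but 15² = 225 reaches it, so n = 2.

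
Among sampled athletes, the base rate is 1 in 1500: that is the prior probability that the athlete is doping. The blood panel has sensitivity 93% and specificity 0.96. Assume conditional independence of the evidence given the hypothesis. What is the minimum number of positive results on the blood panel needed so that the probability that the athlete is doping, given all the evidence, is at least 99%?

4

Prior odds = (1/1500)/(1499/1500) = 1/1499.
False-positive rate = 1 − 0.96 = 0.04; likelihood ratio of a positive = 0.93/0.04 = 23.25.
Target posterior odds = 0.99/0.01 = 99.
Need (1/1499) × 23.25ⁿ ≥ 99, i.e. 23.25ⁿ ≥ 148401.
23.25³ = 804357/64 falls short of 148401 but 23.25⁴ = 74805201/256 reaches it, so n = 4.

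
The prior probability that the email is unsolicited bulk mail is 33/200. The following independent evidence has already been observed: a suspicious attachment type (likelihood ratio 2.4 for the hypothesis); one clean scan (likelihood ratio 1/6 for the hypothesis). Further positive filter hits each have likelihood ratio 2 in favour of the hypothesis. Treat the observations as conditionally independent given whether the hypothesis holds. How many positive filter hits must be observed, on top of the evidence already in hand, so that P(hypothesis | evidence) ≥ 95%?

Prior odds = 0.165/0.835 = 33/167.
Combined Bayes factor of the evidence already in hand = 2.4 × (1/6) = 0.4.
Odds after that evidence = (33/167) × 0.4 = 66/835.
Target odds = 0.95/0.05 = 19.
Need 2ⁿ ≥ 19 ÷ (66/835) = 15865/66.
2⁷ = 128 falls short of 15865/66 but 2⁸ = 256 reaches it, so n = 8.

8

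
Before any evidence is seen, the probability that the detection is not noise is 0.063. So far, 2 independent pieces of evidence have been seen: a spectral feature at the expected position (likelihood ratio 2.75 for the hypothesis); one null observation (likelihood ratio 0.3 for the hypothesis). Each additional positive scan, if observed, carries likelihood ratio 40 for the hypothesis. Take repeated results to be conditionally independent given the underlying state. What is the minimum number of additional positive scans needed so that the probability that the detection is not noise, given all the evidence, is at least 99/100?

Prior odds = 0.063/0.937 = 63/937.
Combined Bayes factor of the evidence already in hand = 2.75 × 0.3 = 0.825.
Odds after that evidence = (63/937) × 0.825 = 2079/37480.
Target odds = 0.99/0.01 = 99.
Need 40ⁿ ≥ 99 ÷ (2079/37480) = 37480/21.
40² = 1600 falls short of 37480/21 but 40³ = 64000 reaches it, so n = 3.

3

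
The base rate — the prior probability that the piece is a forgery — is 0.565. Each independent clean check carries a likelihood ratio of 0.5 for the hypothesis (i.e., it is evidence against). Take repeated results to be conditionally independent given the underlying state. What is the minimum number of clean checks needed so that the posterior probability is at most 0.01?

8

Prior odds: 0.565 ÷ 0.435 = 113/87.
Likelihood ratio per clean check = 0.5.
Target posterior odds = 0.01/0.99 = 1/99.
Need (113/87) × 0.5ⁿ ≤ 1/99, i.e. 0.5ⁿ ≤ 29/3729.
0.5⁷ = 0.0078125 is still above 29/3729 but 0.5⁸ = 0.00390625 is at or below it, so n = 8.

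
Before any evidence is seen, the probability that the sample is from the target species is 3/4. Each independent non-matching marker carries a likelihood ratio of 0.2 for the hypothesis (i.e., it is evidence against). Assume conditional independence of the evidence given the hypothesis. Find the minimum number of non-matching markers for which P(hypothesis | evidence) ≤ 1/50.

Prior odds = 0.75/0.25 = 3.
Likelihood ratio per non-matching marker = 0.2.
Target odds: 0.02 ÷ 0.98 = 1/49.
Need 3 × 0.2ⁿ ≤ 1/49, i.e. 0.2ⁿ ≤ 1/147.
0.2³ = 0.008 is still above 1/147 but 0.2⁴ = 0.0016 is at or below it, so n = 4.

4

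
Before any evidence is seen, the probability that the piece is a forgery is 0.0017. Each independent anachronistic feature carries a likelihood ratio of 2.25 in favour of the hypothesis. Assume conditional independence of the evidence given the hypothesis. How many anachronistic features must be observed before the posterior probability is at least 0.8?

10

Prior odds: 0.0017 ÷ 0.9983 = 17/9983.
Likelihood ratio per anachronistic feature = 2.25.
Target posterior odds = 0.8/0.2 = 4.
Need (17/9983) × 2.25ⁿ ≥ 4, i.e. 2.25ⁿ ≥ 39932/17.
2.25⁹ = 387420489/262144 falls short of 39932/17 but 2.25¹⁰ ≈3325.26 reaches it, so n = 10.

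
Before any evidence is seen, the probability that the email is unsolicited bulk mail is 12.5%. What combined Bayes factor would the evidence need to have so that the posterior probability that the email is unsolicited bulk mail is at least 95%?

Prior odds = 0.125/0.875 = 1/7.
Target odds = 0.95/0.05 = 19.
Required Bayes factor = 19 ÷ (1/7) = 133.

133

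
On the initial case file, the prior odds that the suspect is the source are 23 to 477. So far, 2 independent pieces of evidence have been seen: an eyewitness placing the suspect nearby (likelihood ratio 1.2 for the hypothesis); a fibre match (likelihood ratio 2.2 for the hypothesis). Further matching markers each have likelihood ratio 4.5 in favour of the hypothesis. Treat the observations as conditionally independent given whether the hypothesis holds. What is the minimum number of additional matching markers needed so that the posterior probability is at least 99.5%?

5

Prior odds = 23/477.
Combined Bayes factor of the evidence already in hand = 1.2 × 2.2 = 2.64.
Odds after that evidence = (23/477) × 2.64 = 506/3975.
Target odds = 0.995/0.005 = 199.
Need 4.5ⁿ ≥ 199 ÷ (506/3975) = 791025/506.
4.5⁴ = 410.0625 falls short of 791025/506 but 4.5⁵ = 1845.28125 reaches it, so n = 5.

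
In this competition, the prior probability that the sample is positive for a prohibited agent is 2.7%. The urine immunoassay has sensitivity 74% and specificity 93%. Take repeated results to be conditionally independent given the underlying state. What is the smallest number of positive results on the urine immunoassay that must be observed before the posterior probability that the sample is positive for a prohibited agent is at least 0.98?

4

Prior odds: 0.027 ÷ 0.973 = 27/973.
False-positive rate = 1 − 0.93 = 0.07; likelihood ratio of a positive = 0.74/0.07 = 74/7.
Target odds: 0.98 ÷ 0.02 = 49.
Need (27/973) × (74/7)ⁿ ≥ 49, i.e. (74/7)ⁿ ≥ 47677/27.
(74/7)³ = 405224/343 falls short of 47677/27 but (74/7)⁴ = 29986576/2401 reaches it, so n = 4.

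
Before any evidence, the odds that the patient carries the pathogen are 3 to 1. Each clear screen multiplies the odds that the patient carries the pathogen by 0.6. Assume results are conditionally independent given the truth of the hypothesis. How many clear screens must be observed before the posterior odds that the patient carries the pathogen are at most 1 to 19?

Prior odds = 3.
Likelihood ratio per clear screen = 0.6.
Target odds = 1/19.
Need 3 × 0.6ⁿ ≤ 1/19, i.e. 0.6ⁿ ≤ 1/57.
0.6⁷ = 2187/78125 is still above 1/57 but 0.6⁸ = 6561/390625 is at or below it, so n = 8.

8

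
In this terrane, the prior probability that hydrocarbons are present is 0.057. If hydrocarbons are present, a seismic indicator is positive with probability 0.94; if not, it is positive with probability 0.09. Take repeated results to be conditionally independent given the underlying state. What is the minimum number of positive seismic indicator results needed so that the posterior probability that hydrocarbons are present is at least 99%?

4

Prior odds = 0.057/0.943 = 57/943.
Likelihood ratio of a positive = 0.94/0.09 = 94/9.
Target odds: 0.99 ÷ 0.01 = 99.
Require (94/9)ⁿ ≥ 99 ÷ (57/943) = 31119/19.
(94/9)³ = 830584/729 falls short of 31119/19 but (94/9)⁴ = 78074896/6561 reaches it, so n = 4.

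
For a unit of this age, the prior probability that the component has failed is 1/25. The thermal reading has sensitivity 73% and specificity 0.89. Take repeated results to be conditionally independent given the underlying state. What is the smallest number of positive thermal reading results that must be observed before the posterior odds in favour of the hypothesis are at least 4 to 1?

Prior odds = 0.04/0.96 = 1/24.
False-positive rate = 1 − 0.89 = 0.11; likelihood ratio of a positive = 0.73/0.11 = 73/11.
Target odds = 4.
Require (73/11)ⁿ ≥ 4 ÷ (1/24) = 96.
(73/11)² = 5329/121 falls short of 96 but (73/11)³ = 389017/1331 reaches it, so n = 3.

3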